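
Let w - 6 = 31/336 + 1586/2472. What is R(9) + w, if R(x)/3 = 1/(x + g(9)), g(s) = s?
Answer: 238813/34608 ≈ 6.9005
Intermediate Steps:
R(x) = 3/(9 + x) (R(x) = 3/(x + 9) = 3/(9 + x))
w = 233045/34608 (w = 6 + (31/336 + 1586/2472) = 6 + (31*(1/336) + 1586*(1/2472)) = 6 + (31/336 + 793/1236) = 6 + 25397/34608 = 233045/34608 ≈ 6.7338)
R(9) + w = 3/(9 + 9) + 233045/34608 = 3/18 + 233045/34608 = 3*(1/18) + 233045/34608 = 1/6 + 233045/34608 = 238813/34608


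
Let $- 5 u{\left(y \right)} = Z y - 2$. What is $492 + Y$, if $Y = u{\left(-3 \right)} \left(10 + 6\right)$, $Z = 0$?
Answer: $\frac{2492}{5} \approx 498.4$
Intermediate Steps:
$u{\left(y \right)} = \frac{2}{5}$ ($u{\left(y \right)} = - \frac{0 y - 2}{5} = - \frac{0 - 2}{5} = \left(- \frac{1}{5}\right) \left(-2\right) = \frac{2}{5}$)
$Y = \frac{32}{5}$ ($Y = \frac{2 \left(10 + 6\right)}{5} = \frac{2}{5} \cdot 16 = \frac{32}{5} \approx 6.4$)
$492 + Y = 492 + \frac{32}{5} = \frac{2492}{5}$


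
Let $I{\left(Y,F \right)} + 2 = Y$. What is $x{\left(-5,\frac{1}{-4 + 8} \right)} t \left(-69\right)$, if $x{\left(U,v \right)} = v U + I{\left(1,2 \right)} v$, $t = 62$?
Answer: $6417$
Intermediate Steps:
$I{\left(Y,F \right)} = -2 + Y$
$x{\left(U,v \right)} = - v + U v$ ($x{\left(U,v \right)} = v U + \left(-2 + 1\right) v = U v - v = - v + U v$)
$x{\left(-5,\frac{1}{-4 + 8} \right)} t \left(-69\right) = \frac{-1 - 5}{-4 + 8} \cdot 62 \left(-69\right) = \frac{1}{4} \left(-6\right) 62 \left(-69\right) = \left(- \frac{3}{2}\right) 62 \left(-69\right) = \left(-93\right) \left(-69\right) = 6417$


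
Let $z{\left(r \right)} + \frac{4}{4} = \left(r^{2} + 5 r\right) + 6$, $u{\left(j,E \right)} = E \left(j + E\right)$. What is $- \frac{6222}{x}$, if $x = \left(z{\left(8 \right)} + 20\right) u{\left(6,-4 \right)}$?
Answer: $\frac{1037}{172} \approx 6.0291$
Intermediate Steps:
$u{\left(j,E \right)} = E \left(E + j\right)$
$z{\left(r \right)} = 5 + r^{2} + 5 r$ ($z{\left(r \right)} = -1 + \left(\left(r^{2} + 5 r\right) + 6\right) = -1 + \left(6 + r^{2} + 5 r\right) = 5 + r^{2} + 5 r$)
$x = -1032$ ($x = \left(\left(5 + 8^{2} + 5 \cdot 8\right) + 20\right) \left(- 4 \left(-4 + 6\right)\right) = \left(\left(5 + 64 + 40\right) + 20\right) \left(\left(-4\right) 2\right) = \left(109 + 20\right) \left(-8\right) = 129 \left(-8\right) = -1032$)
$- \frac{6222}{x} = - \frac{6222}{-1032} = \left(-6222\right) \left(- \frac{1}{1032}\right) = \frac{1037}{172}$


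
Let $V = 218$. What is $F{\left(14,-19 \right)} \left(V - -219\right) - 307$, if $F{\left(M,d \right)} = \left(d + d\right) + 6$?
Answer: $-14291$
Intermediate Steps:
$F{\left(M,d \right)} = 6 + 2 d$ ($F{\left(M,d \right)} = 2 d + 6 = 6 + 2 d$)
$F{\left(14,-19 \right)} \left(V - -219\right) - 307 = \left(6 + 2 \left(-19\right)\right) \left(218 - -219\right) - 307 = \left(6 - 38\right) \left(218 + 219\right) - 307 = \left(-32\right) 437 - 307 = -13984 - 307 = -14291$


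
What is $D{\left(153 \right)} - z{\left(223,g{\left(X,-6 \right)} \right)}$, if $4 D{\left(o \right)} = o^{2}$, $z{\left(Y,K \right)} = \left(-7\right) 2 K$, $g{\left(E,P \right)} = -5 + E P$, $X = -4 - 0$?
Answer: $\frac{24473}{4} \approx 6118.3$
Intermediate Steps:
$X = -4$ ($X = -4 + 0 = -4$)
$z{\left(Y,K \right)} = - 14 K$
$D{\left(o \right)} = \frac{o^{2}}{4}$
$D{\left(153 \right)} - z{\left(223,g{\left(X,-6 \right)} \right)} = \frac{153^{2}}{4} - - 14 \left(-5 - -24\right) = \frac{1}{4} \cdot 23409 - - 14 \left(-5 + 24\right) = \frac{23409}{4} - \left(-14\right) 19 = \frac{23409}{4} - -266 = \frac{23409}{4} + 266 = \frac{24473}{4}$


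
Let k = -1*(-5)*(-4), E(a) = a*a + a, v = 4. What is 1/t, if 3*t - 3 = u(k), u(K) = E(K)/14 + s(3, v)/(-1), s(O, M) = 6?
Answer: 21/169 ≈ 0.12426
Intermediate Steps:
E(a) = a + a² (E(a) = a² + a = a + a²)
k = -20 (k = 5*(-4) = -20)
u(K) = -6 + K*(1 + K)/14 (u(K) = (K*(1 + K))/14 + 6/(-1) = (K*(1 + K))*(1/14) + 6*(-1) = K*(1 + K)/14 - 6 = -6 + K*(1 + K)/14)
t = 169/21 (t = 1 + (-6 + (1/14)*(-20)*(1 - 20))/3 = 1 + (-6 + (1/14)*(-20)*(-19))/3 = 1 + (-6 + 190/7)/3 = 1 + (⅓)*(148/7) = 1 + 148/21 = 169/21 ≈ 8.0476)
1/t = 1/(169/21) = 21/169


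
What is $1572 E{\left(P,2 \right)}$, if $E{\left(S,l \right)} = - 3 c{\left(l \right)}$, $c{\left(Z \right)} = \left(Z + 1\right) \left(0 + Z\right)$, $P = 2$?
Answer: $-28296$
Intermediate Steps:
$c{\left(Z \right)} = Z \left(1 + Z\right)$ ($c{\left(Z \right)} = \left(1 + Z\right) Z = Z \left(1 + Z\right)$)
$E{\left(S,l \right)} = - 3 l \left(1 + l\right)$
$1572 E{\left(P,2 \right)} = 1572 \left(\left(-3\right) 2 \left(1 + 2\right)\right) = 1572 \left(\left(-3\right) 2 \cdot 3\right) = 1572 \left(-18\right) = -28296$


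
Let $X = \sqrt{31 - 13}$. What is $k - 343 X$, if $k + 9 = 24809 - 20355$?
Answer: $4445 - 1029 \sqrt{2} \approx 2989.8$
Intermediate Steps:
$X = 3 \sqrt{2}$ ($X = \sqrt{18} = 3 \sqrt{2} \approx 4.2426$)
$k = 4445$ ($k = -9 + \left(24809 - 20355\right) = -9 + 4454 = 4445$)
$k - 343 X = 4445 - 343 \cdot 3 \sqrt{2} = 4445 - 1029 \sqrt{2}$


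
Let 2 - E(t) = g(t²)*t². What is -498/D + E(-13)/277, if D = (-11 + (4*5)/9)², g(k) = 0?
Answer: -11161144/1728757 ≈ -6.4562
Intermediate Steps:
E(t) = 2 (E(t) = 2 - 0*t² = 2 - 1*0 = 2 + 0 = 2)
D = 6241/81 (D = (-11 + 20*(⅑))² = (-11 + 20/9)² = (-79/9)² = 6241/81 ≈ 77.049)
-498/D + E(-13)/277 = -498/6241/81 + 2/277 = -498*81/6241 + 2*(1/277) = -40338/6241 + 2/277 = -11161144/1728757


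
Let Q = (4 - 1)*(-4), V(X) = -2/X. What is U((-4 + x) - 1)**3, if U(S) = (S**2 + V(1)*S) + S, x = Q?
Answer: 28652616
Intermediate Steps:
Q = -12 (Q = 3*(-4) = -12)
x = -12
U(S) = S**2 - S (U(S) = (S**2 + (-2/1)*S) + S = (S**2 + (-2*1)*S) + S = (S**2 - 2*S) + S = S**2 - S)
U((-4 + x) - 1)**3 = (((-4 - 12) - 1)*(-1 + ((-4 - 12) - 1)))**3 = ((-16 - 1)*(-1 + (-16 - 1)))**3 = (-17*(-1 - 17))**3 = (-17*(-18))**3 = 306**3 = 28652616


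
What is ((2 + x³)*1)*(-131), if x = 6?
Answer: -28558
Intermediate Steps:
((2 + x³)*1)*(-131) = ((2 + 6³)*1)*(-131) = ((2 + 216)*1)*(-131) = (218*1)*(-131) = 218*(-131) = -28558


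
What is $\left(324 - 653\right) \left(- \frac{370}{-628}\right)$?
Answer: $- \frac{60865}{314} \approx -193.84$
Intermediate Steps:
$\left(324 - 653\right) \left(- \frac{370}{-628}\right) = \left(324 - 653\right) \left(\left(-370\right) \left(- \frac{1}{628}\right)\right) = \left(324 - 653\right) \frac{185}{314} = \left(-329\right) \frac{185}{314} = - \frac{60865}{314}$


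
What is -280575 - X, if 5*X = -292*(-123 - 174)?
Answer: -1489599/5 ≈ -2.9792e+5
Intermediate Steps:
X = 86724/5 (X = (-292*(-123 - 174))/5 = (-292*(-297))/5 = (⅕)*86724 = 86724/5 ≈ 17345.)
-280575 - X = -280575 - 1*86724/5 = -280575 - 86724/5 = -1489599/5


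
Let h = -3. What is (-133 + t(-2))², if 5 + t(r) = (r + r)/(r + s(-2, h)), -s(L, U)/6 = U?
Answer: 305809/16 ≈ 19113.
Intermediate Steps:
s(L, U) = -6*U
t(r) = -5 + 2*r/(18 + r) (t(r) = -5 + (r + r)/(r - 6*(-3)) = -5 + (2*r)/(r + 18) = -5 + (2*r)/(18 + r) = -5 + 2*r/(18 + r))
(-133 + t(-2))² = (-133 + 3*(-30 - 1*(-2))/(18 - 2))² = (-133 + 3*(-30 + 2)/16)² = (-133 + 3*(1/16)*(-28))² = (-133 - 21/4)² = (-553/4)² = 305809/16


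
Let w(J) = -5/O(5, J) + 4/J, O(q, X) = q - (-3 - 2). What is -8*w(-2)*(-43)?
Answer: -860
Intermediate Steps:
O(q, X) = 5 + q (O(q, X) = q - 1*(-5) = q + 5 = 5 + q)
w(J) = -½ + 4/J (w(J) = -5/(5 + 5) + 4/J = -5/10 + 4/J = -5*⅒ + 4/J = -½ + 4/J)
-8*w(-2)*(-43) = -4*(8 - 1*(-2))/(-2)*(-43) = -4*(-1)*(8 + 2)/2*(-43) = -4*(-1)*10/2*(-43) = -8*(-5/2)*(-43) = 20*(-43) = -860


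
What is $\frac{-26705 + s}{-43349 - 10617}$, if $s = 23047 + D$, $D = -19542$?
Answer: $\frac{11600}{26983} \approx 0.4299$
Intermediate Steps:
$s = 3505$ ($s = 23047 - 19542 = 3505$)
$\frac{-26705 + s}{-43349 - 10617} = \frac{-26705 + 3505}{-43349 - 10617} = - \frac{23200}{-53966} = \left(-23200\right) \left(- \frac{1}{53966}\right) = \frac{11600}{26983}$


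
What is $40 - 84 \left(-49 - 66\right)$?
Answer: $9700$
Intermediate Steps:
$40 - 84 \left(-49 - 66\right) = 40 - -9660 = 40 + 9660 = 9700$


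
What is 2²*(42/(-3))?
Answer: -56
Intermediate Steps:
2²*(42/(-3)) = 4*(42*(-⅓)) = 4*(-14) = -56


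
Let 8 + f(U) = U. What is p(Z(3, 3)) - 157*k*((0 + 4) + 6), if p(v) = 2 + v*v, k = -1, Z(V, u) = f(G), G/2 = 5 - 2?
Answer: 1576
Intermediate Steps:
G = 6 (G = 2*(5 - 2) = 2*3 = 6)
f(U) = -8 + U
Z(V, u) = -2 (Z(V, u) = -8 + 6 = -2)
p(v) = 2 + v²
p(Z(3, 3)) - 157*k*((0 + 4) + 6) = (2 + (-2)²) - (-157)*((0 + 4) + 6) = (2 + 4) - (-157)*(4 + 6) = 6 - (-157)*10 = 6 - 157*(-10) = 6 + 1570 = 1576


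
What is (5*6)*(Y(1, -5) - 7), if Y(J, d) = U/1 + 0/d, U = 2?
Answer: -150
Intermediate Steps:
Y(J, d) = 2 (Y(J, d) = 2/1 + 0/d = 2*1 + 0 = 2 + 0 = 2)
(5*6)*(Y(1, -5) - 7) = (5*6)*(2 - 7) = 30*(-5) = -150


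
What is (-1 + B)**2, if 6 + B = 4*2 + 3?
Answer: 16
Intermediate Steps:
B = 5 (B = -6 + (4*2 + 3) = -6 + (8 + 3) = -6 + 11 = 5)
(-1 + B)**2 = (-1 + 5)**2 = 4**2 = 16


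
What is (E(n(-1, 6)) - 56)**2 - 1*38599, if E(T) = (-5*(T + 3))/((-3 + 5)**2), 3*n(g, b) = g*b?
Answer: -565143/16 ≈ -35321.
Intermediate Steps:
n(g, b) = b*g/3 (n(g, b) = (g*b)/3 = (b*g)/3 = b*g/3)
E(T) = -15/4 - 5*T/4 (E(T) = (-5*(3 + T))/(2**2) = (-15 - 5*T)/4 = (-15 - 5*T)*(1/4) = -15/4 - 5*T/4)
(E(n(-1, 6)) - 56)**2 - 1*38599 = ((-15/4 - 5*6*(-1)/12) - 56)**2 - 1*38599 = ((-15/4 - 5/4*(-2)) - 56)**2 - 38599 = ((-15/4 + 5/2) - 56)**2 - 38599 = (-5/4 - 56)**2 - 38599 = (-229/4)**2 - 38599 = 52441/16 - 38599 = -565143/16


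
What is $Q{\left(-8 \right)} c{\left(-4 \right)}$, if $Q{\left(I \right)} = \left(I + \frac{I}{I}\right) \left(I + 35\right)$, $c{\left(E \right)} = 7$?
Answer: $-1323$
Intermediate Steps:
$Q{\left(I \right)} = \left(1 + I\right) \left(35 + I\right)$ ($Q{\left(I \right)} = \left(I + 1\right) \left(35 + I\right) = \left(1 + I\right) \left(35 + I\right)$)
$Q{\left(-8 \right)} c{\left(-4 \right)} = \left(35 + \left(-8\right)^{2} + 36 \left(-8\right)\right) 7 = \left(35 + 64 - 288\right) 7 = \left(-189\right) 7 = -1323$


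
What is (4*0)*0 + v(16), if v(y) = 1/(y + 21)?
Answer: 1/37 ≈ 0.027027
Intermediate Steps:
v(y) = 1/(21 + y)
(4*0)*0 + v(16) = (4*0)*0 + 1/(21 + 16) = 0*0 + 1/37 = 0 + 1/37 = 1/37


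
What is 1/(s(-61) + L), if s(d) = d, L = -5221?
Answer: -1/5282 ≈ -0.00018932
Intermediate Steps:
1/(s(-61) + L) = 1/(-61 - 5221) = 1/(-5282) = -1/5282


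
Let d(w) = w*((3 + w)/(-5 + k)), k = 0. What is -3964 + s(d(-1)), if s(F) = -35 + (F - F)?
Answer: -3999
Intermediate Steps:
d(w) = w*(-3/5 - w/5) (d(w) = w*((3 + w)/(-5 + 0)) = w*((3 + w)/(-5)) = w*((3 + w)*(-1/5)) = w*(-3/5 - w/5))
s(F) = -35 (s(F) = -35 + 0 = -35)
-3964 + s(d(-1)) = -3964 - 35 = -3999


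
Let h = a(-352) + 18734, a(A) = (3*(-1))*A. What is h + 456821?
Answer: 476611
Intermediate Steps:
a(A) = -3*A
h = 19790 (h = -3*(-352) + 18734 = 1056 + 18734 = 19790)
h + 456821 = 19790 + 456821 = 476611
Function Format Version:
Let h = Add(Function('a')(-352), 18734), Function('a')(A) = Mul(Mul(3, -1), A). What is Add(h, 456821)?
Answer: 476611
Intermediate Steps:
Function('a')(A) = Mul(-3, A)
h = 19790 (h = Add(Mul(-3, -352), 18734) = Add(1056, 18734) = 19790)
Add(h, 456821) = Add(19790, 456821) = 476611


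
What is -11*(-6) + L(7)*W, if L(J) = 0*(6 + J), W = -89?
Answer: 66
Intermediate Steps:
L(J) = 0
-11*(-6) + L(7)*W = -11*(-6) + 0*(-89) = 66 + 0 = 66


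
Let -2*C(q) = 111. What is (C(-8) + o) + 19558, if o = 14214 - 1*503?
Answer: 66427/2 ≈ 33214.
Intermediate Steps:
o = 13711 (o = 14214 - 503 = 13711)
C(q) = -111/2 (C(q) = -½*111 = -111/2)
(C(-8) + o) + 19558 = (-111/2 + 13711) + 19558 = 27311/2 + 19558 = 66427/2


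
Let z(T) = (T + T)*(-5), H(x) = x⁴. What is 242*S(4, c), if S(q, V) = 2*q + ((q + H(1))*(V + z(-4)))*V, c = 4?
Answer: 214896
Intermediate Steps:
z(T) = -10*T (z(T) = (2*T)*(-5) = -10*T)
S(q, V) = 2*q + V*(1 + q)*(40 + V) (S(q, V) = 2*q + ((q + 1⁴)*(V - 10*(-4)))*V = 2*q + ((q + 1)*(V + 40))*V = 2*q + ((1 + q)*(40 + V))*V = 2*q + V*(1 + q)*(40 + V))
242*S(4, c) = 242*(4² + 2*4 + 40*4 + 4*4² + 40*4*4) = 242*(16 + 8 + 160 + 4*16 + 640) = 242*(16 + 8 + 160 + 64 + 640) = 242*888 = 214896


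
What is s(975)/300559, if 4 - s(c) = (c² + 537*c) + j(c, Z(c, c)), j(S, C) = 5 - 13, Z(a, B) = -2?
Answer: -1474188/300559 ≈ -4.9048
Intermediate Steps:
j(S, C) = -8
s(c) = 12 - c² - 537*c (s(c) = 4 - ((c² + 537*c) - 8) = 4 - (-8 + c² + 537*c) = 4 + (8 - c² - 537*c) = 12 - c² - 537*c)
s(975)/300559 = (12 - 1*975² - 537*975)/300559 = (12 - 1*950625 - 523575)*(1/300559) = (12 - 950625 - 523575)*(1/300559) = -1474188*1/300559 = -1474188/300559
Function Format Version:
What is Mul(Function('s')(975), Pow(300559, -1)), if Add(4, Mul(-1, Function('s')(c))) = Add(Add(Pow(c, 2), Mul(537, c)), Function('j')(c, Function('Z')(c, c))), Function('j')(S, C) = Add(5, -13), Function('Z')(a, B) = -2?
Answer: Rational(-1474188, 300559) ≈ -4.9048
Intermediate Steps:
Function('j')(S, C) = -8
Function('s')(c) = Add(12, Mul(-1, Pow(c, 2)), Mul(-537, c)) (Function('s')(c) = Add(4, Mul(-1, Add(Add(Pow(c, 2), Mul(537, c)), -8))) = Add(4, Mul(-1, Add(-8, Pow(c, 2), Mul(537, c)))) = Add(4, Add(8, Mul(-1, Pow(c, 2)), Mul(-537, c))) = Add(12, Mul(-1, Pow(c, 2)), Mul(-537, c)))
Mul(Function('s')(975), Pow(300559, -1)) = Mul(Add(12, Mul(-1, Pow(975, 2)), Mul(-537, 975)), Pow(300559, -1)) = Mul(Add(12, Mul(-1, 950625), -523575), Rational(1, 300559)) = Mul(Add(12, -950625, -523575), Rational(1, 300559)) = Mul(-1474188, Rational(1, 300559)) = Rational(-1474188, 300559)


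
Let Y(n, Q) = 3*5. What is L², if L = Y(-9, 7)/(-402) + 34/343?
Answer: 8071281/2112505444 ≈ 0.0038207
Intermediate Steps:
Y(n, Q) = 15
L = 2841/45962 (L = 15/(-402) + 34/343 = 15*(-1/402) + 34*(1/343) = -5/134 + 34/343 = 2841/45962 ≈ 0.061812)
L² = (2841/45962)² = 8071281/2112505444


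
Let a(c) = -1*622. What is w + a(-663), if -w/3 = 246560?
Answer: -740302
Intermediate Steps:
w = -739680 (w = -3*246560 = -739680)
a(c) = -622
w + a(-663) = -739680 - 622 = -740302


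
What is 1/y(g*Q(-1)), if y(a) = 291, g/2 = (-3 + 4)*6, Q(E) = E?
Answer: 1/291 ≈ 0.0034364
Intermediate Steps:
g = 12 (g = 2*((-3 + 4)*6) = 2*(1*6) = 2*6 = 12)
1/y(g*Q(-1)) = 1/291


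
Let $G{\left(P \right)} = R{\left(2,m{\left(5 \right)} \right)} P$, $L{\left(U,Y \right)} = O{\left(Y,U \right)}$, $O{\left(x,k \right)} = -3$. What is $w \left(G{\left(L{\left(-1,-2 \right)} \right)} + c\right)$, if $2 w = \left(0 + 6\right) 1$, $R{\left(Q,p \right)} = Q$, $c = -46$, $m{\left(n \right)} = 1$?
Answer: $-156$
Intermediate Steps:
$L{\left(U,Y \right)} = -3$
$G{\left(P \right)} = 2 P$
$w = 3$ ($w = \frac{\left(0 + 6\right) 1}{2} = \frac{6 \cdot 1}{2} = \frac{1}{2} \cdot 6 = 3$)
$w \left(G{\left(L{\left(-1,-2 \right)} \right)} + c\right) = 3 \left(2 \left(-3\right) - 46\right) = 3 \left(-6 - 46\right) = 3 \left(-52\right) = -156$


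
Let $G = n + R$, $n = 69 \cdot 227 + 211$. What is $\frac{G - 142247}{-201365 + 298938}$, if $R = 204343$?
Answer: $\frac{77970}{97573} \approx 0.79909$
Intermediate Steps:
$n = 15874$ ($n = 15663 + 211 = 15874$)
$G = 220217$ ($G = 15874 + 204343 = 220217$)
$\frac{G - 142247}{-201365 + 298938} = \frac{220217 - 142247}{-201365 + 298938} = \frac{77970}{97573}$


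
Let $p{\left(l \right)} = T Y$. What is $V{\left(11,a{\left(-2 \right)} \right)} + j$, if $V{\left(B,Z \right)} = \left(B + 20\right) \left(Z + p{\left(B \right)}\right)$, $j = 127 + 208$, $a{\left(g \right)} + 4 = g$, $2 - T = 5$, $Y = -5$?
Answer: $614$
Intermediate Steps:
$T = -3$ ($T = 2 - 5 = -3$)
$a{\left(g \right)} = -4 + g$
$p{\left(l \right)} = 15$ ($p{\left(l \right)} = \left(-3\right) \left(-5\right) = 15$)
$j = 335$
$V{\left(B,Z \right)} = \left(15 + Z\right) \left(20 + B\right)$ ($V{\left(B,Z \right)} = \left(B + 20\right) \left(Z + 15\right) = \left(20 + B\right) \left(15 + Z\right) = \left(15 + Z\right) \left(20 + B\right)$)
$V{\left(11,a{\left(-2 \right)} \right)} + j = \left(300 + 15 \cdot 11 + 20 \left(-4 - 2\right) + 11 \left(-4 - 2\right)\right) + 335 = \left(300 + 165 + 20 \left(-6\right) + 11 \left(-6\right)\right) + 335 = \left(300 + 165 - 120 - 66\right) + 335 = 279 + 335 = 614$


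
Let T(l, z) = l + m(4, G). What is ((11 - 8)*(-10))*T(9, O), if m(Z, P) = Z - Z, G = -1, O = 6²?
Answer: -270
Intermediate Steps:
O = 36
m(Z, P) = 0
T(l, z) = l (T(l, z) = l + 0 = l)
((11 - 8)*(-10))*T(9, O) = ((11 - 8)*(-10))*9 = (3*(-10))*9 = -30*9 = -270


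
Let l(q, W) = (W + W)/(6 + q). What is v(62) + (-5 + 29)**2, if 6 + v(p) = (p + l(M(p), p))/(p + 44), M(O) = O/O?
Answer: 211749/371 ≈ 570.75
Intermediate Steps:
M(O) = 1
l(q, W) = 2*W/(6 + q) (l(q, W) = (2*W)/(6 + q) = 2*W/(6 + q))
v(p) = -6 + 9*p/(7*(44 + p)) (v(p) = -6 + (p + 2*p/(6 + 1))/(p + 44) = -6 + (p + 2*p/7)/(44 + p) = -6 + (9*p/7)/(44 + p) = -6 + 9*p/(7*(44 + p)))
v(62) + (-5 + 29)**2 = 33*(-56 - 1*62)/(7*(44 + 62)) + (-5 + 29)**2 = (33/7)*(-56 - 62)/106 + 24**2 = (33/7)*(1/106)*(-118) + 576 = -1947/371 + 576 = 211749/371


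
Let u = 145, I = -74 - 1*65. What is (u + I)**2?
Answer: 36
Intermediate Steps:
I = -139 (I = -74 - 65 = -139)
(u + I)**2 = (145 - 139)**2 = 6**2 = 36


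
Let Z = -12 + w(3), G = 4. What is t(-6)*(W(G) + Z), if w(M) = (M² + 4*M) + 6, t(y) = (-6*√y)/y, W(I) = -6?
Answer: 9*I*√6 ≈ 22.045*I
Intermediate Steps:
t(y) = -6/√y
w(M) = 6 + M² + 4*M
Z = 15 (Z = -12 + (6 + 3² + 4*3) = -12 + (6 + 9 + 12) = -12 + 27 = 15)
t(-6)*(W(G) + Z) = (-(-1)*I*√6)*(-6 + 15) = -(-1)*I*√6*9 = (I*√6)*9 = 9*I*√6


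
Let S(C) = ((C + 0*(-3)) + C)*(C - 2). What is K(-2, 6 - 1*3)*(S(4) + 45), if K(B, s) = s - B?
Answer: 305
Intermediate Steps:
S(C) = 2*C*(-2 + C) (S(C) = ((C + 0) + C)*(-2 + C) = (C + C)*(-2 + C) = (2*C)*(-2 + C) = 2*C*(-2 + C))
K(-2, 6 - 1*3)*(S(4) + 45) = ((6 - 1*3) - 1*(-2))*(2*4*(-2 + 4) + 45) = ((6 - 3) + 2)*(2*4*2 + 45) = (3 + 2)*(16 + 45) = 5*61 = 305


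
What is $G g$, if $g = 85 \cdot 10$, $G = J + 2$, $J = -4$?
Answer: $-1700$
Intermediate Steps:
$G = -2$ ($G = -4 + 2 = -2$)
$g = 850$
$G g = \left(-2\right) 850 = -1700$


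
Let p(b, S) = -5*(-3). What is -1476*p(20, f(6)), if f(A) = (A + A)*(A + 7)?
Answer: -22140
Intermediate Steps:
f(A) = 2*A*(7 + A) (f(A) = (2*A)*(7 + A) = 2*A*(7 + A))
p(b, S) = 15
-1476*p(20, f(6)) = -1476*15 = -22140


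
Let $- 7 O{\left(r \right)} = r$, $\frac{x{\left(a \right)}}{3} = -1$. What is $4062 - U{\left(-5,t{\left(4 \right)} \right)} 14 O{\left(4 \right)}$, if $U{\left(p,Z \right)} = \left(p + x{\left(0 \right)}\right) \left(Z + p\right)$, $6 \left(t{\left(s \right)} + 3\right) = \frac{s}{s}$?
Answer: $\frac{13690}{3} \approx 4563.3$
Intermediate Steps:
$x{\left(a \right)} = -3$ ($x{\left(a \right)} = 3 \left(-1\right) = -3$)
$O{\left(r \right)} = - \frac{r}{7}$
$t{\left(s \right)} = - \frac{17}{6}$ ($t{\left(s \right)} = -3 + \frac{s \frac{1}{s}}{6} = -3 + \frac{1}{6} \cdot 1 = -3 + \frac{1}{6} = - \frac{17}{6}$)
$U{\left(p,Z \right)} = \left(-3 + p\right) \left(Z + p\right)$ ($U{\left(p,Z \right)} = \left(p - 3\right) \left(Z + p\right) = \left(-3 + p\right) \left(Z + p\right)$)
$4062 - U{\left(-5,t{\left(4 \right)} \right)} 14 O{\left(4 \right)} = 4062 - \left(\left(-5\right)^{2} - - \frac{17}{2} - -15 - - \frac{85}{6}\right) 14 \left(\left(- \frac{1}{7}\right) 4\right) = 4062 - \left(25 + \frac{17}{2} + 15 + \frac{85}{6}\right) 14 \left(- \frac{4}{7}\right) = 4062 - \frac{188}{3} \cdot 14 \left(- \frac{4}{7}\right) = 4062 - \frac{2632}{3} \left(- \frac{4}{7}\right) = 4062 - - \frac{1504}{3} = 4062 + \frac{1504}{3} = \frac{13690}{3}$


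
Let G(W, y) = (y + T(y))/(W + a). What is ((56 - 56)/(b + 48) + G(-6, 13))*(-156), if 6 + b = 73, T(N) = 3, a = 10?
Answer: -624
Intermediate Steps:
b = 67 (b = -6 + 73 = 67)
G(W, y) = (3 + y)/(10 + W) (G(W, y) = (y + 3)/(W + 10) = (3 + y)/(10 + W))
((56 - 56)/(b + 48) + G(-6, 13))*(-156) = ((56 - 56)/(67 + 48) + (3 + 13)/(10 - 6))*(-156) = (0/115 + 16/4)*(-156) = (0*(1/115) + (¼)*16)*(-156) = (0 + 4)*(-156) = 4*(-156) = -624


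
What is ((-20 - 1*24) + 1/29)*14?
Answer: -17850/29 ≈ -615.52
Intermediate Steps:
((-20 - 1*24) + 1/29)*14 = ((-20 - 24) + 1/29)*14 = (-44 + 1/29)*14 = -1275/29*14 = -17850/29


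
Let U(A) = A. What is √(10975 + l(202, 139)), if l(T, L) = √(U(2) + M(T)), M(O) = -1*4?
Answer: √(10975 + I*√2) ≈ 104.76 + 0.0068*I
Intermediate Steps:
M(O) = -4
l(T, L) = I*√2 (l(T, L) = √(2 - 4) = √(-2) = I*√2)
√(10975 + l(202, 139)) = √(10975 + I*√2)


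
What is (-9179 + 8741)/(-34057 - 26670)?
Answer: 438/60727 ≈ 0.0072126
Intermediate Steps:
(-9179 + 8741)/(-34057 - 26670) = -438/(-60727) = -438*(-1/60727) = 438/60727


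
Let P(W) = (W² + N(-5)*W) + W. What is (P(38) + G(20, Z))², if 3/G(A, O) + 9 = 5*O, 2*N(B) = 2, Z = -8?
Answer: 5546823529/2401 ≈ 2.3102e+6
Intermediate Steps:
N(B) = 1 (N(B) = (½)*2 = 1)
P(W) = W² + 2*W (P(W) = (W² + 1*W) + W = (W² + W) + W = (W + W²) + W = W² + 2*W)
G(A, O) = 3/(-9 + 5*O)
(P(38) + G(20, Z))² = (38*(2 + 38) + 3/(-9 + 5*(-8)))² = (38*40 + 3/(-9 - 40))² = (1520 + 3/(-49))² = (1520 + 3*(-1/49))² = (1520 - 3/49)² = (74477/49)² = 5546823529/2401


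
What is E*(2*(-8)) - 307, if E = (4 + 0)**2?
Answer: -563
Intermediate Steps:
E = 16 (E = 4**2 = 16)
E*(2*(-8)) - 307 = 16*(2*(-8)) - 307 = 16*(-16) - 307 = -256 - 307 = -563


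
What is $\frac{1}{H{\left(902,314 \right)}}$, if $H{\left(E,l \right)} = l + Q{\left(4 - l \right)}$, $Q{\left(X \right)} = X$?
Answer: $\frac{1}{4} \approx 0.25$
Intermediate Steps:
$H{\left(E,l \right)} = 4$ ($H{\left(E,l \right)} = l - \left(-4 + l\right) = 4$)
$\frac{1}{H{\left(902,314 \right)}} = \frac{1}{4}$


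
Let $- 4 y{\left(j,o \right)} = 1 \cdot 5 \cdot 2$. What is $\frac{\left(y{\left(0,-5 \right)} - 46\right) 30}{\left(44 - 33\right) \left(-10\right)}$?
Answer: $\frac{291}{22} \approx 13.227$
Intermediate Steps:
$y{\left(j,o \right)} = - \frac{5}{2}$ ($y{\left(j,o \right)} = - \frac{1 \cdot 5 \cdot 2}{4} = - \frac{5 \cdot 2}{4} = \left(- \frac{1}{4}\right) 10 = - \frac{5}{2}$)
$\frac{\left(y{\left(0,-5 \right)} - 46\right) 30}{\left(44 - 33\right) \left(-10\right)} = \frac{\left(- \frac{5}{2} - 46\right) 30}{\left(44 - 33\right) \left(-10\right)} = \frac{\left(- \frac{97}{2}\right) 30}{11 \left(-10\right)} = - \frac{1455}{-110} = \left(-1455\right) \left(- \frac{1}{110}\right) = \frac{291}{22}$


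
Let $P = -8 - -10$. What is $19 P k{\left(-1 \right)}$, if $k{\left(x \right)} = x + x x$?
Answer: $0$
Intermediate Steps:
$P = 2$ ($P = -8 + 10 = 2$)
$k{\left(x \right)} = x + x^{2}$
$19 P k{\left(-1 \right)} = 19 \cdot 2 \left(- (1 - 1)\right) = 38 \left(\left(-1\right) 0\right) = 38 \cdot 0 = 0$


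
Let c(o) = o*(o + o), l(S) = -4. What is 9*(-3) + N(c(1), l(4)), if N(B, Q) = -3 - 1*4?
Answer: -34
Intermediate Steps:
c(o) = 2*o**2 (c(o) = o*(2*o) = 2*o**2)
N(B, Q) = -7 (N(B, Q) = -3 - 4 = -7)
9*(-3) + N(c(1), l(4)) = 9*(-3) - 7 = -27 - 7 = -34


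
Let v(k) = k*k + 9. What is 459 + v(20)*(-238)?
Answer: -96883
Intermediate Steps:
v(k) = 9 + k² (v(k) = k² + 9 = 9 + k²)
459 + v(20)*(-238) = 459 + (9 + 20²)*(-238) = 459 + (9 + 400)*(-238) = 459 + 409*(-238) = 459 - 97342 = -96883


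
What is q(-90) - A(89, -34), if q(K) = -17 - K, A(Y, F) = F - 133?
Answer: 240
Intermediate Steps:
A(Y, F) = -133 + F
q(-90) - A(89, -34) = (-17 - 1*(-90)) - (-133 - 34) = (-17 + 90) - 1*(-167) = 73 + 167 = 240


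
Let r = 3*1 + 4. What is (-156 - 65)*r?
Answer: -1547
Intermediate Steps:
r = 7 (r = 3 + 4 = 7)
(-156 - 65)*r = (-156 - 65)*7 = -221*7 = -1547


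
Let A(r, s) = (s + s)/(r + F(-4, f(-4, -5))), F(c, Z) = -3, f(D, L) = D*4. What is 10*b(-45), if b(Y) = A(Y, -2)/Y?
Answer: -1/54 ≈ -0.018519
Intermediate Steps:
f(D, L) = 4*D
A(r, s) = 2*s/(-3 + r) (A(r, s) = (s + s)/(r - 3) = (2*s)/(-3 + r) = 2*s/(-3 + r))
b(Y) = -4/(Y*(-3 + Y)) (b(Y) = (2*(-2)/(-3 + Y))/Y = (-4/(-3 + Y))/Y = -4/(Y*(-3 + Y)))
10*b(-45) = 10*(-4/(-45*(-3 - 45))) = 10*(-4*(-1/45)/(-48)) = 10*(-4*(-1/45)*(-1/48)) = 10*(-1/540) = -1/54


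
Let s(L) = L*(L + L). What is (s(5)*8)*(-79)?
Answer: -31600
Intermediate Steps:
s(L) = 2*L**2 (s(L) = L*(2*L) = 2*L**2)
(s(5)*8)*(-79) = ((2*5**2)*8)*(-79) = ((2*25)*8)*(-79) = (50*8)*(-79) = 400*(-79) = -31600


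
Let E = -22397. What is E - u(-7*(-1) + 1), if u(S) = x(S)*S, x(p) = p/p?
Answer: -22405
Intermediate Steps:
x(p) = 1
u(S) = S (u(S) = 1*S = S)
E - u(-7*(-1) + 1) = -22397 - (-7*(-1) + 1) = -22397 - (7 + 1) = -22397 - 1*8 = -22397 - 8 = -22405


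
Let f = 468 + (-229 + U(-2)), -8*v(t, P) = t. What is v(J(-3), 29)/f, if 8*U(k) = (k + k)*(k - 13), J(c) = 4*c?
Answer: 3/493 ≈ 0.0060852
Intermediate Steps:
U(k) = k*(-13 + k)/4 (U(k) = ((k + k)*(k - 13))/8 = ((2*k)*(-13 + k))/8 = (2*k*(-13 + k))/8 = k*(-13 + k)/4)
v(t, P) = -t/8
f = 493/2 (f = 468 + (-229 + (¼)*(-2)*(-13 - 2)) = 468 + (-229 + (¼)*(-2)*(-15)) = 468 + (-229 + 15/2) = 468 - 443/2 = 493/2 ≈ 246.50)
v(J(-3), 29)/f = (-(-3)/2)/(493/2) = -⅛*(-12)*(2/493) = (3/2)*(2/493) = 3/493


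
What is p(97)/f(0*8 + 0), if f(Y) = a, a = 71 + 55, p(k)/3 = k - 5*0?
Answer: 97/42 ≈ 2.3095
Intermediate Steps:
p(k) = 3*k (p(k) = 3*(k - 5*0) = 3*(k + 0) = 3*k)
a = 126
f(Y) = 126
p(97)/f(0*8 + 0) = (3*97)/126 = 291*(1/126) = 97/42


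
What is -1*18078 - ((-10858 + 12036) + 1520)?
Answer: -20776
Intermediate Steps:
-1*18078 - ((-10858 + 12036) + 1520) = -18078 - (1178 + 1520) = -18078 - 1*2698 = -18078 - 2698 = -20776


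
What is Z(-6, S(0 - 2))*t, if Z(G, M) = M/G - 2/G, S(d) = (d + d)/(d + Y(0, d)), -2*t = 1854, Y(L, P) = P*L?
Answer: 0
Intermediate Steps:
Y(L, P) = L*P
t = -927 (t = -1/2*1854 = -927)
S(d) = 2 (S(d) = (d + d)/(d + 0*d) = (2*d)/(d + 0) = (2*d)/d = 2)
Z(G, M) = -2/G + M/G
Z(-6, S(0 - 2))*t = ((-2 + 2)/(-6))*(-927) = -1/6*0*(-927) = 0*(-927) = 0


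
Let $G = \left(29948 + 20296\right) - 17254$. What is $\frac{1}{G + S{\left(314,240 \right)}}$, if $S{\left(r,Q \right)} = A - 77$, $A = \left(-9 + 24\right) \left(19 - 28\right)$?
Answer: $\frac{1}{32778} \approx 3.0508 \cdot 10^{-5}$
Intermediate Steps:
$A = -135$ ($A = 15 \left(-9\right) = -135$)
$S{\left(r,Q \right)} = -212$ ($S{\left(r,Q \right)} = -135 - 77 = -212$)
$G = 32990$ ($G = 50244 - 17254 = 32990$)
$\frac{1}{G + S{\left(314,240 \right)}} = \frac{1}{32990 - 212} = \frac{1}{32778}$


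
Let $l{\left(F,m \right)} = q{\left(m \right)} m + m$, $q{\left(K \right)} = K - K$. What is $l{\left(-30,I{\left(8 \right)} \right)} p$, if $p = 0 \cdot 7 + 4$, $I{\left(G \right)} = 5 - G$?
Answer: $-12$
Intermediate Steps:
$q{\left(K \right)} = 0$
$l{\left(F,m \right)} = m$ ($l{\left(F,m \right)} = 0 m + m = 0 + m = m$)
$p = 4$ ($p = 0 + 4 = 4$)
$l{\left(-30,I{\left(8 \right)} \right)} p = \left(5 - 8\right) 4 = \left(-3\right) 4 = -12$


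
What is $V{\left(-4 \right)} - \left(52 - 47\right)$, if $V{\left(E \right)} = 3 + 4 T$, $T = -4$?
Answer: $-18$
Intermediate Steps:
$V{\left(E \right)} = -13$ ($V{\left(E \right)} = 3 + 4 \left(-4\right) = 3 - 16 = -13$)
$V{\left(-4 \right)} - \left(52 - 47\right) = -13 - \left(52 - 47\right) = -13 - 5 = -18$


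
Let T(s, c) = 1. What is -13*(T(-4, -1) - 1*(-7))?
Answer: -104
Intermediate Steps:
-13*(T(-4, -1) - 1*(-7)) = -13*(1 - 1*(-7)) = -13*(1 + 7) = -13*8 = -104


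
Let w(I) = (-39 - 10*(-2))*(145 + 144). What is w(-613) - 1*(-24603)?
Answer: 19112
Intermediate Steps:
w(I) = -5491 (w(I) = (-39 + 20)*289 = -19*289 = -5491)
w(-613) - 1*(-24603) = -5491 - 1*(-24603) = -5491 + 24603 = 19112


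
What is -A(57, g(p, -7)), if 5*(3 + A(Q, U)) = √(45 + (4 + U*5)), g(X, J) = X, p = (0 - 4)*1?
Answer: 3 - √29/5 ≈ 1.9230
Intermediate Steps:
p = -4 (p = -4*1 = -4)
A(Q, U) = -3 + √(49 + 5*U)/5 (A(Q, U) = -3 + √(45 + (4 + U*5))/5 = -3 + √(45 + (4 + 5*U))/5 = -3 + √(49 + 5*U)/5)
-A(57, g(p, -7)) = -(-3 + √(49 + 5*(-4))/5) = -(-3 + √(49 - 20)/5) = -(-3 + √29/5) = 3 - √29/5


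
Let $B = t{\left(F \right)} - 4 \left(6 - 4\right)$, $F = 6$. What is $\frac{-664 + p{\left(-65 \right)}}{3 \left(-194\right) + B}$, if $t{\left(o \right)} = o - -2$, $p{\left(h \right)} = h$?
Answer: $\frac{243}{194} \approx 1.2526$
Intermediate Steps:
$t{\left(o \right)} = 2 + o$ ($t{\left(o \right)} = o + 2 = 2 + o$)
$B = 0$ ($B = \left(2 + 6\right) - 4 \left(6 - 4\right) = 8 - 8 = 0$)
$\frac{-664 + p{\left(-65 \right)}}{3 \left(-194\right) + B} = \frac{-664 - 65}{3 \left(-194\right) + 0} = - \frac{729}{-582 + 0} = - \frac{729}{-582} = \left(-729\right) \left(- \frac{1}{582}\right) = \frac{243}{194}$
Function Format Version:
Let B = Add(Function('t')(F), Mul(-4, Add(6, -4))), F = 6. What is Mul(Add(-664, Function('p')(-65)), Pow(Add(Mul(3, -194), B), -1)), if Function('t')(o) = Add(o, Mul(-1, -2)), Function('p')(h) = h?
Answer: Rational(243, 194) ≈ 1.2526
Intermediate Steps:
Function('t')(o) = Add(2, o) (Function('t')(o) = Add(o, 2) = Add(2, o))
B = 0 (B = Add(Add(2, 6), Mul(-4, Add(6, -4))) = Add(8, Mul(-4, 2)) = Add(8, -8) = 0)
Mul(Add(-664, Function('p')(-65)), Pow(Add(Mul(3, -194), B), -1)) = Mul(Add(-664, -65), Pow(Add(Mul(3, -194), 0), -1)) = Mul(-729, Pow(Add(-582, 0), -1)) = Mul(-729, Pow(-582, -1)) = Mul(-729, Rational(-1, 582)) = Rational(243, 194)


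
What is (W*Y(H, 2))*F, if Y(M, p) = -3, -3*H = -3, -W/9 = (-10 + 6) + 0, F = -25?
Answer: 2700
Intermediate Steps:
W = 36 (W = -9*((-10 + 6) + 0) = -9*(-4 + 0) = -9*(-4) = 36)
H = 1 (H = -⅓*(-3) = 1)
(W*Y(H, 2))*F = (36*(-3))*(-25) = -108*(-25) = 2700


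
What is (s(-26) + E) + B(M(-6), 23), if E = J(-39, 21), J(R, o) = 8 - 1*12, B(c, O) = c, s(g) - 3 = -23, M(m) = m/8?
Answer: -99/4 ≈ -24.750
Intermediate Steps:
M(m) = m/8 (M(m) = m*(1/8) = m/8)
s(g) = -20 (s(g) = 3 - 23 = -20)
J(R, o) = -4 (J(R, o) = 8 - 12 = -4)
E = -4
(s(-26) + E) + B(M(-6), 23) = (-20 - 4) + (1/8)*(-6) = -24 - 3/4 = -99/4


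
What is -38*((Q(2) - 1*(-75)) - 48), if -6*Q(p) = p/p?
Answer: -3059/3 ≈ -1019.7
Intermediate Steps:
Q(p) = -1/6 (Q(p) = -p/(6*p) = -1/6*1 = -1/6)
-38*((Q(2) - 1*(-75)) - 48) = -38*((-1/6 - 1*(-75)) - 48) = -38*((-1/6 + 75) - 48) = -38*(449/6 - 48) = -38*161/6 = -3059/3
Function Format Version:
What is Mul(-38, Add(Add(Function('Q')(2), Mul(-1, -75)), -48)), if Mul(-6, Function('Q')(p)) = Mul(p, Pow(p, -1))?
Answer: Rational(-3059, 3) ≈ -1019.7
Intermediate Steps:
Function('Q')(p) = Rational(-1, 6) (Function('Q')(p) = Mul(Rational(-1, 6), Mul(p, Pow(p, -1))) = Mul(Rational(-1, 6), 1) = Rational(-1, 6))
Mul(-38, Add(Add(Function('Q')(2), Mul(-1, -75)), -48)) = Mul(-38, Add(Add(Rational(-1, 6), Mul(-1, -75)), -48)) = Mul(-38, Add(Add(Rational(-1, 6), 75), -48)) = Mul(-38, Add(Rational(449, 6), -48)) = Mul(-38, Rational(161, 6)) = Rational(-3059, 3)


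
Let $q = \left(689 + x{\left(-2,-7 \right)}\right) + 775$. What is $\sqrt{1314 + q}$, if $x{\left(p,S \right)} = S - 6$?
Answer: $\sqrt{2765} \approx 52.583$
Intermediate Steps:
$x{\left(p,S \right)} = -6 + S$
$q = 1451$ ($q = \left(689 - 13\right) + 775 = 676 + 775 = 1451$)
$\sqrt{1314 + q} = \sqrt{1314 + 1451} = \sqrt{2765}$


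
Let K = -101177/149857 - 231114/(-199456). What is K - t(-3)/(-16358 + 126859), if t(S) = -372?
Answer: 804133171091305/1651430692946896 ≈ 0.48693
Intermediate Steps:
K = 7226845493/14944938896 (K = -101177*1/149857 - 231114*(-1/199456) = -101177/149857 + 115557/99728 = 7226845493/14944938896 ≈ 0.48356)
K - t(-3)/(-16358 + 126859) = 7226845493/14944938896 - (-372)/(-16358 + 126859) = 7226845493/14944938896 - (-372)/110501 = 7226845493/14944938896 - 1*(-372/110501) = 7226845493/14944938896 + 372/110501 = 804133171091305/1651430692946896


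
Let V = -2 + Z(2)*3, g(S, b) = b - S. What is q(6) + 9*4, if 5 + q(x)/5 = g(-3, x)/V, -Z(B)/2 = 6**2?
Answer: 2353/218 ≈ 10.794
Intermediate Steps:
Z(B) = -72 (Z(B) = -2*6**2 = -2*36 = -72)
V = -218 (V = -2 - 72*3 = -2 - 216 = -218)
q(x) = -5465/218 - 5*x/218 (q(x) = -25 + 5*((x - 1*(-3))/(-218)) = -25 + 5*((x + 3)*(-1/218)) = -25 + 5*((3 + x)*(-1/218)) = -25 + 5*(-3/218 - x/218) = -25 + (-15/218 - 5*x/218) = -5465/218 - 5*x/218)
q(6) + 9*4 = (-5465/218 - 5/218*6) + 9*4 = (-5465/218 - 15/109) + 36 = -5495/218 + 36 = 2353/218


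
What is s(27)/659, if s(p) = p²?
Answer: 729/659 ≈ 1.1062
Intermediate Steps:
s(27)/659 = 27²/659 = 729*(1/659) = 729/659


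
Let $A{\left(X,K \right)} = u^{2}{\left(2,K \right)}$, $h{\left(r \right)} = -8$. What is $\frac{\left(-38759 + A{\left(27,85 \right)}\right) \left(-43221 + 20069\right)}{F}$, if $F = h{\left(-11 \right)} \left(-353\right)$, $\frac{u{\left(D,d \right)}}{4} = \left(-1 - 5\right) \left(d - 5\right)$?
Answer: $- \frac{10556273054}{353} \approx -2.9904 \cdot 10^{7}$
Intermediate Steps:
$u{\left(D,d \right)} = 120 - 24 d$ ($u{\left(D,d \right)} = 4 \left(-1 - 5\right) \left(d - 5\right) = 4 \left(- 6 \left(-5 + d\right)\right) = 4 \left(30 - 6 d\right) = 120 - 24 d$)
$A{\left(X,K \right)} = \left(120 - 24 K\right)^{2}$
$F = 2824$ ($F = \left(-8\right) \left(-353\right) = 2824$)
$\frac{\left(-38759 + A{\left(27,85 \right)}\right) \left(-43221 + 20069\right)}{F} = \frac{\left(-38759 + 576 \left(-5 + 85\right)^{2}\right) \left(-43221 + 20069\right)}{2824} = \left(-38759 + 576 \cdot 80^{2}\right) \left(-23152\right) \frac{1}{2824} = \left(-38759 + 576 \cdot 6400\right) \left(-23152\right) \frac{1}{2824} = \left(-38759 + 3686400\right) \left(-23152\right) \frac{1}{2824} = 3647641 \left(-23152\right) \frac{1}{2824} = \left(-84450184432\right) \frac{1}{2824} = - \frac{10556273054}{353}$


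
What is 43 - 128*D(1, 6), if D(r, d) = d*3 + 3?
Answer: -2645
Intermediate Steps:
D(r, d) = 3 + 3*d (D(r, d) = 3*d + 3 = 3 + 3*d)
43 - 128*D(1, 6) = 43 - 128*(3 + 3*6) = 43 - 128*(3 + 18) = 43 - 128*21 = 43 - 2688 = -2645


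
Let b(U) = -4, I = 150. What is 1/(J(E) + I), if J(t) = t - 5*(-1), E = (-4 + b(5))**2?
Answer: 1/219 ≈ 0.0045662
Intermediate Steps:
E = 64 (E = (-4 - 4)**2 = (-8)**2 = 64)
J(t) = 5 + t (J(t) = t + 5 = 5 + t)
1/(J(E) + I) = 1/((5 + 64) + 150) = 1/(69 + 150) = 1/219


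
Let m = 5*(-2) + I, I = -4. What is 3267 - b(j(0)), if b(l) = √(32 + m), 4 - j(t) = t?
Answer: 3267 - 3*√2 ≈ 3262.8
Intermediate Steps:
m = -14 (m = 5*(-2) - 4 = -10 - 4 = -14)
j(t) = 4 - t
b(l) = 3*√2 (b(l) = √(32 - 14) = √18 = 3*√2)
3267 - b(j(0)) = 3267 - 3*√2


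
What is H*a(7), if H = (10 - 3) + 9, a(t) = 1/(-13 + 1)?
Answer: -4/3 ≈ -1.3333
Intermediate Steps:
a(t) = -1/12 (a(t) = 1/(-12) = -1/12)
H = 16 (H = 7 + 9 = 16)
H*a(7) = 16*(-1/12) = -4/3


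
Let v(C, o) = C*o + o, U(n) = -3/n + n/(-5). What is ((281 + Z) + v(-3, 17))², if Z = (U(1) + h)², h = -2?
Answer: 46936201/625 ≈ 75098.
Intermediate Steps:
U(n) = -3/n - n/5 (U(n) = -3/n + n*(-⅕) = -3/n - n/5)
v(C, o) = o + C*o
Z = 676/25 (Z = ((-3/1 - ⅕*1) - 2)² = ((-3*1 - ⅕) - 2)² = ((-3 - ⅕) - 2)² = (-16/5 - 2)² = (-26/5)² = 676/25 ≈ 27.040)
((281 + Z) + v(-3, 17))² = ((281 + 676/25) + 17*(1 - 3))² = (7701/25 + 17*(-2))² = (7701/25 - 34)² = (6851/25)² = 46936201/625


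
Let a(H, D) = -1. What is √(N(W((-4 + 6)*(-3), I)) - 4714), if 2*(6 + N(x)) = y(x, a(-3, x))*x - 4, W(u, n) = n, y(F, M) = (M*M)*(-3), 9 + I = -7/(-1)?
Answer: 11*I*√39 ≈ 68.695*I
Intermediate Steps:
I = -2 (I = -9 - 7/(-1) = -9 - 7*(-1) = -9 + 7 = -2)
y(F, M) = -3*M² (y(F, M) = M²*(-3) = -3*M²)
N(x) = -8 - 3*x/2 (N(x) = -6 + ((-3*(-1)²)*x - 4)/2 = -6 + ((-3*1)*x - 4)/2 = -6 + (-3*x - 4)/2 = -6 + (-4 - 3*x)/2 = -6 + (-2 - 3*x/2) = -8 - 3*x/2)
√(N(W((-4 + 6)*(-3), I)) - 4714) = √((-8 - 3/2*(-2)) - 4714) = √((-8 + 3) - 4714) = √(-5 - 4714) = √(-4719) = 11*I*√39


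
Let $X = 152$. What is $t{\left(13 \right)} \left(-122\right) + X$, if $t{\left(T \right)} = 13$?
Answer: $-1434$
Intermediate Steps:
$t{\left(13 \right)} \left(-122\right) + X = 13 \left(-122\right) + 152 = -1586 + 152 = -1434$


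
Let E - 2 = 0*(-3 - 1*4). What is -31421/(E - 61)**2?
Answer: -31421/3481 ≈ -9.0264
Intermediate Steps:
E = 2 (E = 2 + 0*(-3 - 1*4) = 2 + 0*(-3 - 4) = 2 + 0*(-7) = 2 + 0 = 2)
-31421/(E - 61)**2 = -31421/(2 - 61)**2 = -31421/((-59)**2) = -31421/3481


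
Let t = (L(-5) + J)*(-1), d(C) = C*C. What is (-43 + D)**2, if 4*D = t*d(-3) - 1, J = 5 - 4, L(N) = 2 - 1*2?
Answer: 8281/4 ≈ 2070.3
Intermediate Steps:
L(N) = 0 (L(N) = 2 - 2 = 0)
J = 1
d(C) = C**2
t = -1 (t = (0 + 1)*(-1) = 1*(-1) = -1)
D = -5/2 (D = (-1*(-3)**2 - 1)/4 = (-1*9 - 1)/4 = (-9 - 1)/4 = (1/4)*(-10) = -5/2 ≈ -2.5000)
(-43 + D)**2 = (-43 - 5/2)**2 = (-91/2)**2 = 8281/4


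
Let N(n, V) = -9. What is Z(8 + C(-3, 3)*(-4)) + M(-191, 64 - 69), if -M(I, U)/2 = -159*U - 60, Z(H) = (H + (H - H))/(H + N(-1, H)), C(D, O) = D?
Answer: -16150/11 ≈ -1468.2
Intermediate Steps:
Z(H) = H/(-9 + H) (Z(H) = (H + (H - H))/(H - 9) = (H + 0)/(-9 + H) = H/(-9 + H))
M(I, U) = 120 + 318*U (M(I, U) = -2*(-159*U - 60) = -2*(-60 - 159*U) = 120 + 318*U)
Z(8 + C(-3, 3)*(-4)) + M(-191, 64 - 69) = (8 - 3*(-4))/(-9 + (8 - 3*(-4))) + (120 + 318*(64 - 69)) = (8 + 12)/(-9 + (8 + 12)) + (120 + 318*(-5)) = 20/(-9 + 20) + (120 - 1590) = 20/11 - 1470 = -16150/11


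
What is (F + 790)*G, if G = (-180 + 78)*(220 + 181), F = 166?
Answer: -39102312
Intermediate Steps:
G = -40902 (G = -102*401 = -40902)
(F + 790)*G = (166 + 790)*(-40902) = 956*(-40902) = -39102312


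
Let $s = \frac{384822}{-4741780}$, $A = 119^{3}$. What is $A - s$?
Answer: $\frac{3995326813921}{2370890} \approx 1.6852 \cdot 10^{6}$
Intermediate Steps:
$A = 1685159$
$s = - \frac{192411}{2370890}$ ($s = 384822 \left(- \frac{1}{4741780}\right) = - \frac{192411}{2370890} \approx -0.081156$)
$A - s = 1685159 - - \frac{192411}{2370890} = 1685159 + \frac{192411}{2370890} = \frac{3995326813921}{2370890}$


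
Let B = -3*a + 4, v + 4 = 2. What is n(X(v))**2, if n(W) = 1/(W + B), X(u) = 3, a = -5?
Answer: 1/484 ≈ 0.0020661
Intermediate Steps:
v = -2 (v = -4 + 2 = -2)
B = 19 (B = -3*(-5) + 4 = 15 + 4 = 19)
n(W) = 1/(19 + W) (n(W) = 1/(W + 19) = 1/(19 + W))
n(X(v))**2 = (1/(19 + 3))**2 = (1/22)**2 = 1/484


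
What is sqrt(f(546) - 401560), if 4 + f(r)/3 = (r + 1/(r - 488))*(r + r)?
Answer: sqrt(1166618786)/29 ≈ 1177.8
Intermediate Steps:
f(r) = -12 + 6*r*(r + 1/(-488 + r)) (f(r) = -12 + 3*((r + 1/(r - 488))*(r + r)) = -12 + 3*((r + 1/(-488 + r))*(2*r)) = -12 + 3*(2*r*(r + 1/(-488 + r))) = -12 + 6*r*(r + 1/(-488 + r)))
sqrt(f(546) - 401560) = sqrt(6*(976 + 546**3 - 1*546 - 488*546**2)/(-488 + 546) - 401560) = sqrt(6*(976 + 162771336 - 546 - 488*298116)/58 - 401560) = sqrt(6*(1/58)*(976 + 162771336 - 546 - 145480608) - 401560) = sqrt(6*(1/58)*17291158 - 401560) = sqrt(51873474/29 - 401560) = sqrt(40228234/29) = sqrt(1166618786)/29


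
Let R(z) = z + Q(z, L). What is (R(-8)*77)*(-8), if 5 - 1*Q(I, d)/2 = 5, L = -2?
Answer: 4928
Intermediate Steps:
Q(I, d) = 0 (Q(I, d) = 10 - 2*5 = 10 - 10 = 0)
R(z) = z (R(z) = z + 0 = z)
(R(-8)*77)*(-8) = -8*77*(-8) = -616*(-8) = 4928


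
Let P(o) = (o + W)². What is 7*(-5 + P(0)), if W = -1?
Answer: -28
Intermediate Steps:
P(o) = (-1 + o)² (P(o) = (o - 1)² = (-1 + o)²)
7*(-5 + P(0)) = 7*(-5 + (-1 + 0)²) = 7*(-5 + (-1)²) = 7*(-5 + 1) = 7*(-4) = -28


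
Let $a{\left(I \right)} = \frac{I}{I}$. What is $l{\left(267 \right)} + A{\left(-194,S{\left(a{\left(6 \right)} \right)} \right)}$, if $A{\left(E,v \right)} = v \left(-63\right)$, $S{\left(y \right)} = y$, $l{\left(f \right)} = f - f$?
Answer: $-63$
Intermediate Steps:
$a{\left(I \right)} = 1$
$l{\left(f \right)} = 0$
$A{\left(E,v \right)} = - 63 v$
$l{\left(267 \right)} + A{\left(-194,S{\left(a{\left(6 \right)} \right)} \right)} = 0 - 63 = -63$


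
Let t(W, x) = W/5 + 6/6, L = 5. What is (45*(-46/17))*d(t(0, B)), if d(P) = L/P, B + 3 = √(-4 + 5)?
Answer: -10350/17 ≈ -608.82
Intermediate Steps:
B = -2 (B = -3 + √(-4 + 5) = -3 + √1 = -3 + 1 = -2)
t(W, x) = 1 + W/5 (t(W, x) = W*(⅕) + 6*(⅙) = W/5 + 1 = 1 + W/5)
d(P) = 5/P
(45*(-46/17))*d(t(0, B)) = (45*(-46/17))*(5/(1 + (⅕)*0)) = (45*(-46*1/17))*(5/(1 + 0)) = (45*(-46/17))*(5/1) = -10350/17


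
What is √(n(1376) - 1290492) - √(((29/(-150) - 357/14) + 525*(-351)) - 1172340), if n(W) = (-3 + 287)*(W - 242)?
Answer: 2*I*(-√76311039 + 945*√61)/15 ≈ -180.66*I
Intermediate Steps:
n(W) = -68728 + 284*W (n(W) = 284*(-242 + W) = -68728 + 284*W)
√(n(1376) - 1290492) - √(((29/(-150) - 357/14) + 525*(-351)) - 1172340) = √((-68728 + 284*1376) - 1290492) - √(((29/(-150) - 357/14) + 525*(-351)) - 1172340) = √((-68728 + 390784) - 1290492) - √(((29*(-1/150) - 357*1/14) - 184275) - 1172340) = √(322056 - 1290492) - √(((-29/150 - 51/2) - 184275) - 1172340) = √(-968436) - √((-1927/75 - 184275) - 1172340) = 126*I*√61 - √(-13822552/75 - 1172340) = 126*I*√61 - √(-101748052/75) = 126*I*√61 - 2*I*√76311039/15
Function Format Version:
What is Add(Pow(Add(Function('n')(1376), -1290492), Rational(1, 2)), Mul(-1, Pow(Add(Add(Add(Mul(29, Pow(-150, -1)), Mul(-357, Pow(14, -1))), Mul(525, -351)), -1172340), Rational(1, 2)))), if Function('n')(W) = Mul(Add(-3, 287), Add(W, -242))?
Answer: Mul(Rational(2, 15), I, Add(Mul(-1, Pow(76311039, Rational(1, 2))), Mul(945, Pow(61, Rational(1, 2))))) ≈ Mul(-180.66, I)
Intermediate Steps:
Function('n')(W) = Add(-68728, Mul(284, W)) (Function('n')(W) = Mul(284, Add(-242, W)) = Add(-68728, Mul(284, W)))
Add(Pow(Add(Function('n')(1376), -1290492), Rational(1, 2)), Mul(-1, Pow(Add(Add(Add(Mul(29, Pow(-150, -1)), Mul(-357, Pow(14, -1))), Mul(525, -351)), -1172340), Rational(1, 2)))) = Add(Pow(Add(Add(-68728, Mul(284, 1376)), -1290492), Rational(1, 2)), Mul(-1, Pow(Add(Add(Add(Mul(29, Pow(-150, -1)), Mul(-357, Pow(14, -1))), Mul(525, -351)), -1172340), Rational(1, 2)))) = Add(Pow(Add(Add(-68728, 390784), -1290492), Rational(1, 2)), Mul(-1, Pow(Add(Add(Add(Mul(29, Rational(-1, 150)), Mul(-357, Rational(1, 14))), -184275), -1172340), Rational(1, 2)))) = Add(Pow(Add(322056, -1290492), Rational(1, 2)), Mul(-1, Pow(Add(Add(Add(Rational(-29, 150), Rational(-51, 2)), -184275), -1172340), Rational(1, 2)))) = Add(Pow(-968436, Rational(1, 2)), Mul(-1, Pow(Add(Add(Rational(-1927, 75), -184275), -1172340), Rational(1, 2)))) = Add(Mul(126, I, Pow(61, Rational(1, 2))), Mul(-1, Pow(Add(Rational(-13822552, 75), -1172340), Rational(1, 2)))) = Add(Mul(126, I, Pow(61, Rational(1, 2))), Mul(-1, Pow(Rational(-101748052, 75), Rational(1, 2)))) = Add(Mul(126, I, Pow(61, Rational(1, 2))), Mul(-1, Mul(Rational(2, 15), I, Pow(76311039, Rational(1, 2))))) = Add(Mul(126, I, Pow(61, Rational(1, 2))), Mul(Rational(-2, 15), I, Pow(76311039, Rational(1, 2))))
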